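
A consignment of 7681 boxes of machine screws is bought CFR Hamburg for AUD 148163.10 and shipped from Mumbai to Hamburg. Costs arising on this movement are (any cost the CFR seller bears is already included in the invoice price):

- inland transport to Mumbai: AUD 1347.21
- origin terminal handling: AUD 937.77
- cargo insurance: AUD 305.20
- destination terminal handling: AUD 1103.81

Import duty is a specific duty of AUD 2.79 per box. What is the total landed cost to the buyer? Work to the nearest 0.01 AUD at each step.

CFR: the seller pays costs through ocean freight to the destination port, but not insurance.
Already in the invoice (seller's account under CFR): inland to port, origin terminal — exclude.
CIF value = CFR price + insurance = 148163.10 + 305.20 = 148468.30
Import duty = 7681 × 2.79 = 21429.99
Buyer bears: insurance 305.20 + destination terminal 1103.81 + duty 21429.99 = 22839.00
Landed cost = invoice 148163.10 + 22839.00 = 171002.10

Total landed cost: AUD 171002.10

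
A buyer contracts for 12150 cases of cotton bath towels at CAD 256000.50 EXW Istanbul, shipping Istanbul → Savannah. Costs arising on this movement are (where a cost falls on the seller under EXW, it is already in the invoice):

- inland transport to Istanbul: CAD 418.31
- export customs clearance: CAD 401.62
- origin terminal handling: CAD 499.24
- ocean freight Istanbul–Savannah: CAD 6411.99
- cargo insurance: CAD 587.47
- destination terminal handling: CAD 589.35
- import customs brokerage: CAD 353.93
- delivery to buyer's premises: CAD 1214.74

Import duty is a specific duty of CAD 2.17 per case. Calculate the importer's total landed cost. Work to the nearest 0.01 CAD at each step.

EXW: the seller makes goods available at their premises; the buyer bears all onward costs.
CIF value = EXW price + inland to port + export clearance + origin terminal + freight + insurance = 256000.50 + 418.31 + 401.62 + 499.24 + 6411.99 + 587.47 = 264319.13
Import duty = 12150 × 2.17 = 26365.50
Buyer bears: inland to port 418.31 + export clearance 401.62 + origin terminal 499.24 + freight 6411.99 + insurance 587.47 + destination terminal 589.35 + brokerage 353.93 + delivery 1214.74 + duty 26365.50 = 36842.15
Landed cost = invoice 256000.50 + 36842.15 = 292842.65

Total landed cost: CAD 292842.65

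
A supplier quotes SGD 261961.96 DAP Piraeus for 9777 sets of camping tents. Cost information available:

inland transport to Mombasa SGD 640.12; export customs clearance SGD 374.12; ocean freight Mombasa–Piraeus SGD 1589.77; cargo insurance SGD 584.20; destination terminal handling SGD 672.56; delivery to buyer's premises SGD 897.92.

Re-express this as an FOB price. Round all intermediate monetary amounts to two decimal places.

Not relevant to the conversion: export clearance, inland to port — on the seller under both DAP and FOB; already in the DAP price and stays in the FOB price.
From DAP to FOB, the seller no longer bears: freight, insurance, destination terminal, delivery.
FOB price = 261961.96 − 1589.77 − 584.20 − 672.56 − 897.92 = 258217.51

FOB price: SGD 258217.51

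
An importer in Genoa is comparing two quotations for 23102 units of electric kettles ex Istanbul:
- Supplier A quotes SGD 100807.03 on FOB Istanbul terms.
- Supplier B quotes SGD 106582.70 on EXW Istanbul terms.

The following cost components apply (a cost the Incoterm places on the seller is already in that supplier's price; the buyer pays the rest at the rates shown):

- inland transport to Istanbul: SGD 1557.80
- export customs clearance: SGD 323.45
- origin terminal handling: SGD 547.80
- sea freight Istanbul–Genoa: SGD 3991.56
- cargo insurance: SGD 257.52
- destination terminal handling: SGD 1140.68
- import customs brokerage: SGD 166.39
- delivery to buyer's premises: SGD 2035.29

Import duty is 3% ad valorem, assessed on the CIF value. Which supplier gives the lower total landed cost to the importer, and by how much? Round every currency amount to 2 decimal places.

Supplier A is cheaper by SGD 8450.86

Supplier A (FOB):
CIF value = FOB price + freight + insurance = 100807.03 + 3991.56 + 257.52 = 105056.11
Import duty = 105056.11 × 3% = 3151.68
Buyer bears (A): 3991.56 + 257.52 + 1140.68 + 166.39 + 2035.29 = 7591.44
Landed cost (A) = invoice 100807.03 + 7591.44 + duty 3151.68 = 111550.15
Supplier B (EXW):
CIF value = EXW price + inland to port + export clearance + origin terminal + freight + insurance = 106582.70 + 1557.80 + 323.45 + 547.80 + 3991.56 + 257.52 = 113260.83
Import duty = 113260.83 × 3% = 3397.82
Buyer bears (B): 1557.80 + 323.45 + 547.80 + 3991.56 + 257.52 + 1140.68 + 166.39 + 2035.29 = 10020.49
Landed cost (B) = invoice 106582.70 + 10020.49 + duty 3397.82 = 120001.01
Difference = |111550.15 − 120001.01| = 8450.86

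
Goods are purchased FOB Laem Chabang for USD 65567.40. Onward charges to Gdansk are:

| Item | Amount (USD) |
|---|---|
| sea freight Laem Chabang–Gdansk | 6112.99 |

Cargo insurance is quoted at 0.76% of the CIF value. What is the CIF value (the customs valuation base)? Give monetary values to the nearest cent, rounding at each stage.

Let C be the CIF value. C = FOB price + freight + 0.76% × C
C − 0.76% × C = 65567.40 + 6112.99
0.9924 × C = 71680.39
C = 71680.39 / 0.9924 = 72229.33
Insurance premium = 0.76% × 72229.33 = 548.94

CIF value: USD 72229.33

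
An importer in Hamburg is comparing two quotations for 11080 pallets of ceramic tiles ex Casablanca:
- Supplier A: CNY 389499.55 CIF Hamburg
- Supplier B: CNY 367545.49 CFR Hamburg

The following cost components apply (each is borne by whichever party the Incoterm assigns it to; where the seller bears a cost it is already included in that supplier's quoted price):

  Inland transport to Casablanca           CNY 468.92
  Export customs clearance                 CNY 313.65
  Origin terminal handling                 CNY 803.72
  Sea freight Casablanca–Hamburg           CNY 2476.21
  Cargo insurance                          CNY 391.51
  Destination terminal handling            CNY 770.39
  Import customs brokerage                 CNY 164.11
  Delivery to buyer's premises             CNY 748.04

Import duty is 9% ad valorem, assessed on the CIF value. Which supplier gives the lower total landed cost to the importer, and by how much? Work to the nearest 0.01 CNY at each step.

Supplier B is cheaper by CNY 23503.18

Supplier A (CIF):
The CIF price already equals the CIF value: 389499.55
Import duty = 389499.55 × 9% = 35054.96
Buyer bears (A): 770.39 + 164.11 + 748.04 = 1682.54
Landed cost (A) = invoice 389499.55 + 1682.54 + duty 35054.96 = 426237.05
Supplier B (CFR):
CIF value = CFR price + insurance = 367545.49 + 391.51 = 367937.00
Import duty = 367937.00 × 9% = 33114.33
Buyer bears (B): 391.51 + 770.39 + 164.11 + 748.04 = 2074.05
Landed cost (B) = invoice 367545.49 + 2074.05 + duty 33114.33 = 402733.87
Difference = |426237.05 − 402733.87| = 23503.18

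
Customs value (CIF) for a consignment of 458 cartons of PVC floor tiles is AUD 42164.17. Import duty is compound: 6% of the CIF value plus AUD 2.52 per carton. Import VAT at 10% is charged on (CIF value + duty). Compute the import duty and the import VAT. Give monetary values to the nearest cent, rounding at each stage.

Import duty: AUD 3684.01; import VAT: AUD 4584.82

Ad valorem component: 42164.17 × 6% = 2529.85
Specific component: 458 × 2.52 = 1154.16
Import duty = 2529.85 + 1154.16 = 3684.01
VAT base = CIF + duty = 42164.17 + 3684.01 = 45848.18
Import VAT = 45848.18 × 10% = 4584.82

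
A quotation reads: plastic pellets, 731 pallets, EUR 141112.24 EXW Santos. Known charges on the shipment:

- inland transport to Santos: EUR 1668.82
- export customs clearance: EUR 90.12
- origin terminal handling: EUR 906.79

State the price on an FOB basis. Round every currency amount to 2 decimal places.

From EXW to FOB, the seller additionally bears: inland to port, export clearance, origin terminal.
FOB price = 141112.24 + 1668.82 + 90.12 + 906.79 = 143777.97

FOB price: EUR 143777.97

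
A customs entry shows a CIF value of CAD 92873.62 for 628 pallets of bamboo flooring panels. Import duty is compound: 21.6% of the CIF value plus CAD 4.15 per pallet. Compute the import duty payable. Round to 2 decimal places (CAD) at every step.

Import duty: CAD 22666.90

Ad valorem component: 92873.62 × 21.6% = 20060.70
Specific component: 628 × 4.15 = 2606.20
Import duty = 20060.70 + 2606.20 = 22666.90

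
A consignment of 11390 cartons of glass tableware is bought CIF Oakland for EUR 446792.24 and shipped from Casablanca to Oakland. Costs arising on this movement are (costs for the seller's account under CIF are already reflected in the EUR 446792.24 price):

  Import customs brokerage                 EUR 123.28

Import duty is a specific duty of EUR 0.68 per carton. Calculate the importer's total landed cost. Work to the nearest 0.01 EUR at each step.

CIF: the seller pays costs through ocean freight and marine insurance to the destination port.
The CIF price already equals the CIF value: 446792.24
Import duty = 11390 × 0.68 = 7745.20
Buyer bears: brokerage 123.28 + duty 7745.20 = 7868.48
Landed cost = invoice 446792.24 + 7868.48 = 454660.72

Total landed cost: EUR 454660.72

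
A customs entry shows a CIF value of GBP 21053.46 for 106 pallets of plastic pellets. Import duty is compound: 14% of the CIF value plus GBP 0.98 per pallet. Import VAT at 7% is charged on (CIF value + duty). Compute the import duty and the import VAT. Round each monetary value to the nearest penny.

Import duty: GBP 3051.36; import VAT: GBP 1687.34

Ad valorem component: 21053.46 × 14% = 2947.48
Specific component: 106 × 0.98 = 103.88
Import duty = 2947.48 + 103.88 = 3051.36
VAT base = CIF + duty = 21053.46 + 3051.36 = 24104.82
Import VAT = 24104.82 × 7% = 1687.34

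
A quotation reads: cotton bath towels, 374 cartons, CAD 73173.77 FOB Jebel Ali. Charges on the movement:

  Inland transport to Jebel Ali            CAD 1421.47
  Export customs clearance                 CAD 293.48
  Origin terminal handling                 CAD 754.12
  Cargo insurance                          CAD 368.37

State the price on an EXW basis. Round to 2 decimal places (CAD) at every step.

Not relevant to the conversion: insurance — on the buyer under both terms; not part of either seller's price.
From FOB to EXW, the seller no longer bears: inland to port, export clearance, origin terminal.
EXW price = 73173.77 − 1421.47 − 293.48 − 754.12 = 70704.70

EXW price: CAD 70704.70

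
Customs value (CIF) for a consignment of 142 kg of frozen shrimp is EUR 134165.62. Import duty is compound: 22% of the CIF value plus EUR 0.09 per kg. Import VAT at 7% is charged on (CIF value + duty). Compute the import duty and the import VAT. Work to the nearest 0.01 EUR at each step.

Ad valorem component: 134165.62 × 22% = 29516.44
Specific component: 142 × 0.09 = 12.78
Import duty = 29516.44 + 12.78 = 29529.22
VAT base = CIF + duty = 134165.62 + 29529.22 = 163694.84
Import VAT = 163694.84 × 7% = 11458.64

Import duty: EUR 29529.22; import VAT: EUR 11458.64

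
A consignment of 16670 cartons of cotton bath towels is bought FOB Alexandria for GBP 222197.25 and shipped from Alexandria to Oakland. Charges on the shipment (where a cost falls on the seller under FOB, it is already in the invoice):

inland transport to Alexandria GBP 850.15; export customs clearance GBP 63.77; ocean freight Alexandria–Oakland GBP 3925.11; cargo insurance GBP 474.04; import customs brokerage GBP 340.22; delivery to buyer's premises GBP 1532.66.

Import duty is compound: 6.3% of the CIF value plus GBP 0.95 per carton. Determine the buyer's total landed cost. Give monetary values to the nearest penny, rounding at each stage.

FOB: the seller bears costs until goods are on board at the origin port; the buyer bears freight, insurance and all costs thereafter.
Already in the invoice (seller's account under FOB): inland to port, export clearance — exclude.
CIF value = FOB price + freight + insurance = 222197.25 + 3925.11 + 474.04 = 226596.40
Ad valorem component: 226596.40 × 6.3% = 14275.57
Specific component: 16670 × 0.95 = 15836.50
Import duty = 14275.57 + 15836.50 = 30112.07
Buyer bears: freight 3925.11 + insurance 474.04 + brokerage 340.22 + delivery 1532.66 + duty 30112.07 = 36384.10
Landed cost = invoice 222197.25 + 36384.10 = 258581.35

Total landed cost: GBP 258581.35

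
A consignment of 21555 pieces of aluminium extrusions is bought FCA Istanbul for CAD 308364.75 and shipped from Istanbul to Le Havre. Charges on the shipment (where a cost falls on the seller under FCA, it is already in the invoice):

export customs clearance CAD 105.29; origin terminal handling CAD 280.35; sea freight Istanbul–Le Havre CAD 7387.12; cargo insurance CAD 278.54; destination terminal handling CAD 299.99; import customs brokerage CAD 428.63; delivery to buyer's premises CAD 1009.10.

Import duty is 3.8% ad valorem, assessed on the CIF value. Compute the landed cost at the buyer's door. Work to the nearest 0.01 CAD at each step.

Total landed cost: CAD 330068.29

FCA: the seller delivers export-cleared goods to the carrier; the buyer bears costs from that point.
Already in the invoice (seller's account under FCA): export clearance — exclude.
CIF value = FCA price + origin terminal + freight + insurance = 308364.75 + 280.35 + 7387.12 + 278.54 = 316310.76
Import duty = 316310.76 × 3.8% = 12019.81
Buyer bears: origin terminal 280.35 + freight 7387.12 + insurance 278.54 + destination terminal 299.99 + brokerage 428.63 + delivery 1009.10 + duty 12019.81 = 21703.54
Landed cost = invoice 308364.75 + 21703.54 = 330068.29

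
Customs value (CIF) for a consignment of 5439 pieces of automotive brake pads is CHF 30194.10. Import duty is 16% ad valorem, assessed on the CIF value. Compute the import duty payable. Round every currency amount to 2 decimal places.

Import duty: CHF 4831.06

Import duty = 30194.10 × 16% = 4831.06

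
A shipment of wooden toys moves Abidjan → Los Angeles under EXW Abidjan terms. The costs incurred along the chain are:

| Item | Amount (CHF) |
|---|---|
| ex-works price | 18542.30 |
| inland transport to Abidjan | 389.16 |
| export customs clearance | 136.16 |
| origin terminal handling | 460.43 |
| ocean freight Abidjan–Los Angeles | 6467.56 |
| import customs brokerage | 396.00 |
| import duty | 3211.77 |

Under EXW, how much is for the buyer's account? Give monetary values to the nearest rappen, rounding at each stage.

EXW: the seller makes goods available at their premises; the buyer bears all onward costs.
Seller's account: goods 18542.30 = 18542.30
Buyer's account: inland to port 389.16 + export clearance 136.16 + origin terminal 460.43 + freight 6467.56 + brokerage 396.00 + duty 3211.77 = 11061.08

Buyer's account: CHF 11061.08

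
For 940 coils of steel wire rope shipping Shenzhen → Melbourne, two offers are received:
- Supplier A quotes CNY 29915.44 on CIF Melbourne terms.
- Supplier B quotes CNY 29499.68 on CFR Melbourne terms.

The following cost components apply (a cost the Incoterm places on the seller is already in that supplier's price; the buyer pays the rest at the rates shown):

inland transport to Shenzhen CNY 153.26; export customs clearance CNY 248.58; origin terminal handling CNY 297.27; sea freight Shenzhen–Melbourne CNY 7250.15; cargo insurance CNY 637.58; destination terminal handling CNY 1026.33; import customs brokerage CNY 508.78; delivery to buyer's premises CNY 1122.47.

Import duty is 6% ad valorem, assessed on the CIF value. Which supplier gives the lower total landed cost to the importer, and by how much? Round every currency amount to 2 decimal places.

Supplier A is cheaper by CNY 235.13

Supplier A (CIF):
The CIF price already equals the CIF value: 29915.44
Import duty = 29915.44 × 6% = 1794.93
Buyer bears (A): 1026.33 + 508.78 + 1122.47 = 2657.58
Landed cost (A) = invoice 29915.44 + 2657.58 + duty 1794.93 = 34367.95
Supplier B (CFR):
CIF value = CFR price + insurance = 29499.68 + 637.58 = 30137.26
Import duty = 30137.26 × 6% = 1808.24
Buyer bears (B): 637.58 + 1026.33 + 508.78 + 1122.47 = 3295.16
Landed cost (B) = invoice 29499.68 + 3295.16 + duty 1808.24 = 34603.08
Difference = |34367.95 − 34603.08| = 235.13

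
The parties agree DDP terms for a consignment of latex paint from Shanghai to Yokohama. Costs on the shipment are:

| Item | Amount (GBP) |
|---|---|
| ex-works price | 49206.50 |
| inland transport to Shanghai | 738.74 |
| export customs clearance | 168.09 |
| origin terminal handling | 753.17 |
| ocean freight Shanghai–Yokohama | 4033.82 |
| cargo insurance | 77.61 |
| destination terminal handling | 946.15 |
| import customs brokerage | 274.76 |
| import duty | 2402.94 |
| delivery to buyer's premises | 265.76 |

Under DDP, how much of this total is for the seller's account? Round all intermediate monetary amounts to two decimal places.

Seller's account: GBP 58867.54

DDP: the seller bears all costs including import duty.
Seller's account: goods 49206.50 + inland to port 738.74 + export clearance 168.09 + origin terminal 753.17 + freight 4033.82 + insurance 77.61 + destination terminal 946.15 + brokerage 274.76 + duty 2402.94 + delivery 265.76 = 58867.54
Buyer's account: 0.00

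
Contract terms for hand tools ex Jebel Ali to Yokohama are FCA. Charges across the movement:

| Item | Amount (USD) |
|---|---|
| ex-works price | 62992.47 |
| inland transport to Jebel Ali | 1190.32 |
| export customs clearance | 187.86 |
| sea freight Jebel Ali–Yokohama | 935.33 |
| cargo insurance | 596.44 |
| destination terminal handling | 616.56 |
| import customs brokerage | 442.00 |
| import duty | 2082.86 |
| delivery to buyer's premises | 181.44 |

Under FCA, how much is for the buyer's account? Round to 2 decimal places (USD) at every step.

Buyer's account: USD 4854.63

FCA: the seller delivers export-cleared goods to the carrier; the buyer bears costs from that point.
Seller's account: goods 62992.47 + inland to port 1190.32 + export clearance 187.86 = 64370.65
Buyer's account: freight 935.33 + insurance 596.44 + destination terminal 616.56 + brokerage 442.00 + duty 2082.86 + delivery 181.44 = 4854.63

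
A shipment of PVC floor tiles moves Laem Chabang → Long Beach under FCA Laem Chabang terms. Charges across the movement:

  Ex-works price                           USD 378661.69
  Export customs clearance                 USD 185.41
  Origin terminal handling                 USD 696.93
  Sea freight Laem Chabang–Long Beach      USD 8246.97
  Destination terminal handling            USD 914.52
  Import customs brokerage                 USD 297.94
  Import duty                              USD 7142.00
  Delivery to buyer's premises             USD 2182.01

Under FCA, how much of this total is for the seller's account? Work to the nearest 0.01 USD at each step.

FCA: the seller delivers export-cleared goods to the carrier; the buyer bears costs from that point.
Seller's account: goods 378661.69 + export clearance 185.41 = 378847.10
Buyer's account: origin terminal 696.93 + freight 8246.97 + destination terminal 914.52 + brokerage 297.94 + duty 7142.00 + delivery 2182.01 = 19480.37

Seller's account: USD 378847.10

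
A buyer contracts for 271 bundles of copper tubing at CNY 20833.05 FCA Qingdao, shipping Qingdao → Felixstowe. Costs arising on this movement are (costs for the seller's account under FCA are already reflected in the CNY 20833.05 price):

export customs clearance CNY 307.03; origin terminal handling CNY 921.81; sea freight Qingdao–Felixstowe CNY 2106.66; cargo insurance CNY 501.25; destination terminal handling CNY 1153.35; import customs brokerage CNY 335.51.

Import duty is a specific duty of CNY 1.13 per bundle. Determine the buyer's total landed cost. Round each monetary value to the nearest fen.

FCA: the seller delivers export-cleared goods to the carrier; the buyer bears costs from that point.
Already in the invoice (seller's account under FCA): export clearance — exclude.
CIF value = FCA price + origin terminal + freight + insurance = 20833.05 + 921.81 + 2106.66 + 501.25 = 24362.77
Import duty = 271 × 1.13 = 306.23
Buyer bears: origin terminal 921.81 + freight 2106.66 + insurance 501.25 + destination terminal 1153.35 + brokerage 335.51 + duty 306.23 = 5324.81
Landed cost = invoice 20833.05 + 5324.81 = 26157.86

Total landed cost: CNY 26157.86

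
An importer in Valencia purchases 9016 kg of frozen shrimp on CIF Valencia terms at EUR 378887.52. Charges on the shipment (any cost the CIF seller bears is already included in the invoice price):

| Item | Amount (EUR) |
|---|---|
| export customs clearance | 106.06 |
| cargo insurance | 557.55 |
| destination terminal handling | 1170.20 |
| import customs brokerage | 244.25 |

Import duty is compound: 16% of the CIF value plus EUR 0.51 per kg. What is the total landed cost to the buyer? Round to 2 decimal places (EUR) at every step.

CIF: the seller pays costs through ocean freight and marine insurance to the destination port.
Already in the invoice (seller's account under CIF): export clearance, insurance — exclude.
The CIF price already equals the CIF value: 378887.52
Ad valorem component: 378887.52 × 16% = 60622.00
Specific component: 9016 × 0.51 = 4598.16
Import duty = 60622.00 + 4598.16 = 65220.16
Buyer bears: destination terminal 1170.20 + brokerage 244.25 + duty 65220.16 = 66634.61
Landed cost = invoice 378887.52 + 66634.61 = 445522.13

Total landed cost: EUR 445522.13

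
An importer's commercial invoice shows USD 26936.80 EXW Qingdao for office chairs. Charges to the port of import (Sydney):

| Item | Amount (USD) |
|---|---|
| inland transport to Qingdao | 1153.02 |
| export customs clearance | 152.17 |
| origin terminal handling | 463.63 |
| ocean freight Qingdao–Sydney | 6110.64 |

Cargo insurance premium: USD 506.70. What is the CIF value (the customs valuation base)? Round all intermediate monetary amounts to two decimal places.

CIF = EXW price + pre-shipment costs + freight + insurance
CIF = 26936.80 + 1153.02 + 152.17 + 463.63 + 6110.64 + 506.70 = 35322.96

CIF value: USD 35322.96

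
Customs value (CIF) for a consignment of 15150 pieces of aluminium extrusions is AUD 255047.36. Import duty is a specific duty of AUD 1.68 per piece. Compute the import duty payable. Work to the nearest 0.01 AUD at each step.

Import duty = 15150 × 1.68 = 25452.00

Import duty: AUD 25452.00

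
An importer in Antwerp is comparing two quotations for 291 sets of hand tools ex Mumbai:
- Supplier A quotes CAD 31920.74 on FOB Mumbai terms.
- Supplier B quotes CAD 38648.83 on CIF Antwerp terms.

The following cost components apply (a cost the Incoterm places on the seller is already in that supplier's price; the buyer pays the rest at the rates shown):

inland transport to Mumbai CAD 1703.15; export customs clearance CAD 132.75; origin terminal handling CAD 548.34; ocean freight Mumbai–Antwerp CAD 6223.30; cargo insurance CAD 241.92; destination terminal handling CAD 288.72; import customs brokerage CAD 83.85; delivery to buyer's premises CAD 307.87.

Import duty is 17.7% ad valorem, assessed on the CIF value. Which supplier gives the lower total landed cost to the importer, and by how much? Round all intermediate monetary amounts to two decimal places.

Supplier A is cheaper by CAD 309.40

Supplier A (FOB):
CIF value = FOB price + freight + insurance = 31920.74 + 6223.30 + 241.92 = 38385.96
Import duty = 38385.96 × 17.7% = 6794.31
Buyer bears (A): 6223.30 + 241.92 + 288.72 + 83.85 + 307.87 = 7145.66
Landed cost (A) = invoice 31920.74 + 7145.66 + duty 6794.31 = 45860.71
Supplier B (CIF):
The CIF price already equals the CIF value: 38648.83
Import duty = 38648.83 × 17.7% = 6840.84
Buyer bears (B): 288.72 + 83.85 + 307.87 = 680.44
Landed cost (B) = invoice 38648.83 + 680.44 + duty 6840.84 = 46170.11
Difference = |45860.71 − 46170.11| = 309.40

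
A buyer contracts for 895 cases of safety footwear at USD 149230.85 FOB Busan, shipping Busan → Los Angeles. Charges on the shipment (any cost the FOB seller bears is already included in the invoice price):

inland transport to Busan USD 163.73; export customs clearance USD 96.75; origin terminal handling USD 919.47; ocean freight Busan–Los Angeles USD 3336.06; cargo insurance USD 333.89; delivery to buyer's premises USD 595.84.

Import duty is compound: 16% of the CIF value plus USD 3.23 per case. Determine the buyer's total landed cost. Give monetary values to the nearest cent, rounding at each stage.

Total landed cost: USD 180851.62

FOB: the seller bears costs until goods are on board at the origin port; the buyer bears freight, insurance and all costs thereafter.
Already in the invoice (seller's account under FOB): inland to port, export clearance, origin terminal — exclude.
CIF value = FOB price + freight + insurance = 149230.85 + 3336.06 + 333.89 = 152900.80
Ad valorem component: 152900.80 × 16% = 24464.13
Specific component: 895 × 3.23 = 2890.85
Import duty = 24464.13 + 2890.85 = 27354.98
Buyer bears: freight 3336.06 + insurance 333.89 + delivery 595.84 + duty 27354.98 = 31620.77
Landed cost = invoice 149230.85 + 31620.77 = 180851.62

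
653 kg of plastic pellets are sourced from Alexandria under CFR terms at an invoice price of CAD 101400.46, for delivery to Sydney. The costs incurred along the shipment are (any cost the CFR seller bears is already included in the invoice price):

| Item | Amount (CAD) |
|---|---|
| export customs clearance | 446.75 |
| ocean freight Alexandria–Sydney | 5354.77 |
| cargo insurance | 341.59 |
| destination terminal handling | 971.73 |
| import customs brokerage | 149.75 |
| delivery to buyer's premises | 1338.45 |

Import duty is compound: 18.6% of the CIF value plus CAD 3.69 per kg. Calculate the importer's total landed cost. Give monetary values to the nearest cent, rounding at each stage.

CFR: the seller pays costs through ocean freight to the destination port, but not insurance.
Already in the invoice (seller's account under CFR): export clearance, freight — exclude.
CIF value = CFR price + insurance = 101400.46 + 341.59 = 101742.05
Ad valorem component: 101742.05 × 18.6% = 18924.02
Specific component: 653 × 3.69 = 2409.57
Import duty = 18924.02 + 2409.57 = 21333.59
Buyer bears: insurance 341.59 + destination terminal 971.73 + brokerage 149.75 + delivery 1338.45 + duty 21333.59 = 24135.11
Landed cost = invoice 101400.46 + 24135.11 = 125535.57

Total landed cost: CAD 125535.57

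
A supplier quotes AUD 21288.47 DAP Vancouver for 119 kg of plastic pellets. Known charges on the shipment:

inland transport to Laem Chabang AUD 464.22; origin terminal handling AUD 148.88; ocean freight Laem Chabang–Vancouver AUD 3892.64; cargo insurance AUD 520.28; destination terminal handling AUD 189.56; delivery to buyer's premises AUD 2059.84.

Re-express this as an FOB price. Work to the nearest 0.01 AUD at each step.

FOB price: AUD 14626.15

Not relevant to the conversion: origin terminal, inland to port — on the seller under both DAP and FOB; already in the DAP price and stays in the FOB price.
From DAP to FOB, the seller no longer bears: freight, insurance, destination terminal, delivery.
FOB price = 21288.47 − 3892.64 − 520.28 − 189.56 − 2059.84 = 14626.15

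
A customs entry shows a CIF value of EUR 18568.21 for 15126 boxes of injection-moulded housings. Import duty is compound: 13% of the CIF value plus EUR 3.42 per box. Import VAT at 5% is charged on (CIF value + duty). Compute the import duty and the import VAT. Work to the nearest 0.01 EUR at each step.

Import duty: EUR 54144.79; import VAT: EUR 3635.65

Ad valorem component: 18568.21 × 13% = 2413.87
Specific component: 15126 × 3.42 = 51730.92
Import duty = 2413.87 + 51730.92 = 54144.79
VAT base = CIF + duty = 18568.21 + 54144.79 = 72713.00
Import VAT = 72713.00 × 5% = 3635.65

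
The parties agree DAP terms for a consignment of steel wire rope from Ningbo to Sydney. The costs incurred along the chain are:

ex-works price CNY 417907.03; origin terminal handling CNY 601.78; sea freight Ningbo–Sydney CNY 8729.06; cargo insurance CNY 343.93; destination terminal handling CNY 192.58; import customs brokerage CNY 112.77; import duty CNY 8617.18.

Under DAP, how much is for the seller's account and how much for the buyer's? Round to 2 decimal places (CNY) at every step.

Seller: CNY 427774.38; buyer: CNY 8729.95

DAP: the seller bears all costs to the named destination except import duty and clearance.
Seller's account: goods 417907.03 + origin terminal 601.78 + freight 8729.06 + insurance 343.93 + destination terminal 192.58 = 427774.38
Buyer's account: brokerage 112.77 + duty 8617.18 = 8729.95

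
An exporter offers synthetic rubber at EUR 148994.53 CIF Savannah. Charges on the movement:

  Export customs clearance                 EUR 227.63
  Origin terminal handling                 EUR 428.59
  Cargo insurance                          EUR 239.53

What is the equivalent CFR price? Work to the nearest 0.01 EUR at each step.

Not relevant to the conversion: export clearance, origin terminal — on the seller under both CIF and CFR; already in the CIF price and stays in the CFR price.
From CIF to CFR, the seller no longer bears: insurance.
CFR price = 148994.53 − 239.53 = 148755.00

CFR price: EUR 148755.00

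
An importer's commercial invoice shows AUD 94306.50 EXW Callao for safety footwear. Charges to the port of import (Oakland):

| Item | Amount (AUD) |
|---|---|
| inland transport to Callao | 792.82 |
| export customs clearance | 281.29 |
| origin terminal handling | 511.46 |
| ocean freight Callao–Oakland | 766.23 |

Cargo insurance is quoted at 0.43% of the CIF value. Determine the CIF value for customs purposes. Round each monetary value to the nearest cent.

Let C be the CIF value. C = EXW price + pre-shipment costs + freight + 0.43% × C
C − 0.43% × C = 94306.50 + 792.82 + 281.29 + 511.46 + 766.23
0.9957 × C = 96658.30
C = 96658.30 / 0.9957 = 97075.73
Insurance premium = 0.43% × 97075.73 = 417.43

CIF value: AUD 97075.73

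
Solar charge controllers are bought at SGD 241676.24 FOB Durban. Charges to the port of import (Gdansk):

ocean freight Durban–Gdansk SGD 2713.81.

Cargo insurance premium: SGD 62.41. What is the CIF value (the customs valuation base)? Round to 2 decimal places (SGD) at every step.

CIF value: SGD 244452.46

CIF = FOB price + freight + insurance
CIF = 241676.24 + 2713.81 + 62.41 = 244452.46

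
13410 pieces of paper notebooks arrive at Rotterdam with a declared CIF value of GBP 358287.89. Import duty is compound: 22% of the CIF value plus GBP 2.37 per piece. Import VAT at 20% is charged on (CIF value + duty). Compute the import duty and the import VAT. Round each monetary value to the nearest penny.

Ad valorem component: 358287.89 × 22% = 78823.34
Specific component: 13410 × 2.37 = 31781.70
Import duty = 78823.34 + 31781.70 = 110605.04
VAT base = CIF + duty = 358287.89 + 110605.04 = 468892.93
Import VAT = 468892.93 × 20% = 93778.59

Import duty: GBP 110605.04; import VAT: GBP 93778.59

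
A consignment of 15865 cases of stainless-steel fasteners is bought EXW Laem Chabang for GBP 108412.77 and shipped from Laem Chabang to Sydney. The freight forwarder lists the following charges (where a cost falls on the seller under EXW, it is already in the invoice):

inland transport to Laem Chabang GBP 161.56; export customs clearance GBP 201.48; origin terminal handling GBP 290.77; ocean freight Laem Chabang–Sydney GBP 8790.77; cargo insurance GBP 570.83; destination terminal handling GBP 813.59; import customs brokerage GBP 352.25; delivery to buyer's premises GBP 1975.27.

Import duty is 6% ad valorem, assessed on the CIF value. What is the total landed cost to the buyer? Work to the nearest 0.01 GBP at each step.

Total landed cost: GBP 128674.98

EXW: the seller makes goods available at their premises; the buyer bears all onward costs.
CIF value = EXW price + inland to port + export clearance + origin terminal + freight + insurance = 108412.77 + 161.56 + 201.48 + 290.77 + 8790.77 + 570.83 = 118428.18
Import duty = 118428.18 × 6% = 7105.69
Buyer bears: inland to port 161.56 + export clearance 201.48 + origin terminal 290.77 + freight 8790.77 + insurance 570.83 + destination terminal 813.59 + brokerage 352.25 + delivery 1975.27 + duty 7105.69 = 20262.21
Landed cost = invoice 108412.77 + 20262.21 = 128674.98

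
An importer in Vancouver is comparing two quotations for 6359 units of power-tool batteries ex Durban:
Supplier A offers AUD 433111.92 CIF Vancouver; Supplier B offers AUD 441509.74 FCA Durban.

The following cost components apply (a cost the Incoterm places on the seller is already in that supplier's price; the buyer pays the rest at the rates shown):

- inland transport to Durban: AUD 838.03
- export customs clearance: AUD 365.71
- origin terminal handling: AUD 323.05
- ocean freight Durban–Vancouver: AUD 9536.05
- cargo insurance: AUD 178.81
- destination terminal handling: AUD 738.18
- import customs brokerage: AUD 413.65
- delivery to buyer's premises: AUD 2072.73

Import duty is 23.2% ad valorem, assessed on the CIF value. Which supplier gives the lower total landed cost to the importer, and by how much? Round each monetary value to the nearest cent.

Supplier A is cheaper by AUD 22712.81

Supplier A (CIF):
The CIF price already equals the CIF value: 433111.92
Import duty = 433111.92 × 23.2% = 100481.97
Buyer bears (A): 738.18 + 413.65 + 2072.73 = 3224.56
Landed cost (A) = invoice 433111.92 + 3224.56 + duty 100481.97 = 536818.45
Supplier B (FCA):
CIF value = FCA price + origin terminal + freight + insurance = 441509.74 + 323.05 + 9536.05 + 178.81 = 451547.65
Import duty = 451547.65 × 23.2% = 104759.05
Buyer bears (B): 323.05 + 9536.05 + 178.81 + 738.18 + 413.65 + 2072.73 = 13262.47
Landed cost (B) = invoice 441509.74 + 13262.47 + duty 104759.05 = 559531.26
Difference = |536818.45 − 559531.26| = 22712.81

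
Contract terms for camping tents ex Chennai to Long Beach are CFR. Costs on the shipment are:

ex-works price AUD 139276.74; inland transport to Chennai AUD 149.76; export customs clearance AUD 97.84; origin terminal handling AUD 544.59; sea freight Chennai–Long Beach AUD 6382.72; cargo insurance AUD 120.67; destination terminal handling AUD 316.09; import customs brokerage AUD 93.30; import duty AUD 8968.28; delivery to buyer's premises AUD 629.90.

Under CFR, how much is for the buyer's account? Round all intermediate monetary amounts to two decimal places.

Buyer's account: AUD 10128.24

CFR: the seller pays costs through ocean freight to the destination port, but not insurance.
Seller's account: goods 139276.74 + inland to port 149.76 + export clearance 97.84 + origin terminal 544.59 + freight 6382.72 = 146451.65
Buyer's account: insurance 120.67 + destination terminal 316.09 + brokerage 93.30 + duty 8968.28 + delivery 629.90 = 10128.24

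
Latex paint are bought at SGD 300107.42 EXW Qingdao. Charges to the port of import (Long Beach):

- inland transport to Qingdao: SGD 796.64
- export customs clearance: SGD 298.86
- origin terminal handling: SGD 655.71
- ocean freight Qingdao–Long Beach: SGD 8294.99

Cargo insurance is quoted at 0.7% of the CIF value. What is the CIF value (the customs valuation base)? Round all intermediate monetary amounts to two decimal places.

Let C be the CIF value. C = EXW price + pre-shipment costs + freight + 0.7% × C
C − 0.7% × C = 300107.42 + 796.64 + 298.86 + 655.71 + 8294.99
0.993 × C = 310153.62
C = 310153.62 / 0.993 = 312340.00
Insurance premium = 0.7% × 312340.00 = 2186.38

CIF value: SGD 312340.00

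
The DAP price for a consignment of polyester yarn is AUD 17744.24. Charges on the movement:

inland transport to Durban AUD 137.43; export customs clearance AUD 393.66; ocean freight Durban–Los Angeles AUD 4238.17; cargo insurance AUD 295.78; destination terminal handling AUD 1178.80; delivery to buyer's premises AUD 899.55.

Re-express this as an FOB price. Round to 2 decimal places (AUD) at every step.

FOB price: AUD 11131.94

Not relevant to the conversion: export clearance, inland to port — on the seller under both DAP and FOB; already in the DAP price and stays in the FOB price.
From DAP to FOB, the seller no longer bears: freight, insurance, destination terminal, delivery.
FOB price = 17744.24 − 4238.17 − 295.78 − 1178.80 − 899.55 = 11131.94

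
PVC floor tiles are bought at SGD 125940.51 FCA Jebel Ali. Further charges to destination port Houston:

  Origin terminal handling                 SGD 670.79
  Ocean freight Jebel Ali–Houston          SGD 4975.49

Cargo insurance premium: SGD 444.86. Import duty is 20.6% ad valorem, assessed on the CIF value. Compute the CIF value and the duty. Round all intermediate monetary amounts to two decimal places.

CIF = FCA price + pre-shipment costs + freight + insurance
CIF = 125940.51 + 670.79 + 4975.49 + 444.86 = 132031.65
Import duty = 132031.65 × 20.6% = 27198.52

CIF value: SGD 132031.65; import duty: SGD 27198.52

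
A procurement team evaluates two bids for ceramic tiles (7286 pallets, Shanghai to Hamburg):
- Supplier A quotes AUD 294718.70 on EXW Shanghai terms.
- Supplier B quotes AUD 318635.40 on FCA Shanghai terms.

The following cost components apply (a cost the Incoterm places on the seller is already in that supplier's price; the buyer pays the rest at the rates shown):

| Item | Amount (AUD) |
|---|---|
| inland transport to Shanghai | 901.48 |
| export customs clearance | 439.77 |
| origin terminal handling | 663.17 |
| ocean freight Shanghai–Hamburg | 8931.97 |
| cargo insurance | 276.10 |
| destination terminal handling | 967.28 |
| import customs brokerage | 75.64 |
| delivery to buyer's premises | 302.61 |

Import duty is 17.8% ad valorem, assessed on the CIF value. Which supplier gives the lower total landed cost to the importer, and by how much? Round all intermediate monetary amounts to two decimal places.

Supplier A is cheaper by AUD 26593.88

Supplier A (EXW):
CIF value = EXW price + inland to port + export clearance + origin terminal + freight + insurance = 294718.70 + 901.48 + 439.77 + 663.17 + 8931.97 + 276.10 = 305931.19
Import duty = 305931.19 × 17.8% = 54455.75
Buyer bears (A): 901.48 + 439.77 + 663.17 + 8931.97 + 276.10 + 967.28 + 75.64 + 302.61 = 12558.02
Landed cost (A) = invoice 294718.70 + 12558.02 + duty 54455.75 = 361732.47
Supplier B (FCA):
CIF value = FCA price + origin terminal + freight + insurance = 318635.40 + 663.17 + 8931.97 + 276.10 = 328506.64
Import duty = 328506.64 × 17.8% = 58474.18
Buyer bears (B): 663.17 + 8931.97 + 276.10 + 967.28 + 75.64 + 302.61 = 11216.77
Landed cost (B) = invoice 318635.40 + 11216.77 + duty 58474.18 = 388326.35
Difference = |361732.47 − 388326.35| = 26593.88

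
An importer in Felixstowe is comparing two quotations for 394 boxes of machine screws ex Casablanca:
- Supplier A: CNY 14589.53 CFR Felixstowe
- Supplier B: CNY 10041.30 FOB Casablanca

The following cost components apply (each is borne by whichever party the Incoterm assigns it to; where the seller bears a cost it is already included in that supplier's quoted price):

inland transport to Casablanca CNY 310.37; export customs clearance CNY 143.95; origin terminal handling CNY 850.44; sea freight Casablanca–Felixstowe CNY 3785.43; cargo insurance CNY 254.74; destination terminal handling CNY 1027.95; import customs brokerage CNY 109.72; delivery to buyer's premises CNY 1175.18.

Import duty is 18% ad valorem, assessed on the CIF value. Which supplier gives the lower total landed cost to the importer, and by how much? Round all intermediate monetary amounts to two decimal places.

Supplier B is cheaper by CNY 900.11

Supplier A (CFR):
CIF value = CFR price + insurance = 14589.53 + 254.74 = 14844.27
Import duty = 14844.27 × 18% = 2671.97
Buyer bears (A): 254.74 + 1027.95 + 109.72 + 1175.18 = 2567.59
Landed cost (A) = invoice 14589.53 + 2567.59 + duty 2671.97 = 19829.09
Supplier B (FOB):
CIF value = FOB price + freight + insurance = 10041.30 + 3785.43 + 254.74 = 14081.47
Import duty = 14081.47 × 18% = 2534.66
Buyer bears (B): 3785.43 + 254.74 + 1027.95 + 109.72 + 1175.18 = 6353.02
Landed cost (B) = invoice 10041.30 + 6353.02 + duty 2534.66 = 18928.98
Difference = |19829.09 − 18928.98| = 900.11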